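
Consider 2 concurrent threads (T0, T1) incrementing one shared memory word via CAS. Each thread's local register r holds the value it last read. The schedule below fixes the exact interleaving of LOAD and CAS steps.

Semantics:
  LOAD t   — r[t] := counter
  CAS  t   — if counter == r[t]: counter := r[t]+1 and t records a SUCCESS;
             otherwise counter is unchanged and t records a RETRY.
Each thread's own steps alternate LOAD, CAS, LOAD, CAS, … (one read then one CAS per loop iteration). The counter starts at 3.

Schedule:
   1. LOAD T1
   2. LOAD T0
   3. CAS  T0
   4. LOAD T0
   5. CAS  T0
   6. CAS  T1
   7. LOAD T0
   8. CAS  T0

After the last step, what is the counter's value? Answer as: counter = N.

   1) LOAD T1:  M=3  r_T1=3
   2) LOAD T0:  M=3  r_T0=3
   3) CAS  T0:  M=4  r_T0=3 ✓
   4) LOAD T0:  M=4  r_T0=4
   5) CAS  T0:  M=5  r_T0=4 ✓
   6) CAS  T1:  M=5  r_T1=3 ✗
   7) LOAD T0:  M=5  r_T0=5
   8) CAS  T0:  M=6  r_T0=5 ✓

counter = 6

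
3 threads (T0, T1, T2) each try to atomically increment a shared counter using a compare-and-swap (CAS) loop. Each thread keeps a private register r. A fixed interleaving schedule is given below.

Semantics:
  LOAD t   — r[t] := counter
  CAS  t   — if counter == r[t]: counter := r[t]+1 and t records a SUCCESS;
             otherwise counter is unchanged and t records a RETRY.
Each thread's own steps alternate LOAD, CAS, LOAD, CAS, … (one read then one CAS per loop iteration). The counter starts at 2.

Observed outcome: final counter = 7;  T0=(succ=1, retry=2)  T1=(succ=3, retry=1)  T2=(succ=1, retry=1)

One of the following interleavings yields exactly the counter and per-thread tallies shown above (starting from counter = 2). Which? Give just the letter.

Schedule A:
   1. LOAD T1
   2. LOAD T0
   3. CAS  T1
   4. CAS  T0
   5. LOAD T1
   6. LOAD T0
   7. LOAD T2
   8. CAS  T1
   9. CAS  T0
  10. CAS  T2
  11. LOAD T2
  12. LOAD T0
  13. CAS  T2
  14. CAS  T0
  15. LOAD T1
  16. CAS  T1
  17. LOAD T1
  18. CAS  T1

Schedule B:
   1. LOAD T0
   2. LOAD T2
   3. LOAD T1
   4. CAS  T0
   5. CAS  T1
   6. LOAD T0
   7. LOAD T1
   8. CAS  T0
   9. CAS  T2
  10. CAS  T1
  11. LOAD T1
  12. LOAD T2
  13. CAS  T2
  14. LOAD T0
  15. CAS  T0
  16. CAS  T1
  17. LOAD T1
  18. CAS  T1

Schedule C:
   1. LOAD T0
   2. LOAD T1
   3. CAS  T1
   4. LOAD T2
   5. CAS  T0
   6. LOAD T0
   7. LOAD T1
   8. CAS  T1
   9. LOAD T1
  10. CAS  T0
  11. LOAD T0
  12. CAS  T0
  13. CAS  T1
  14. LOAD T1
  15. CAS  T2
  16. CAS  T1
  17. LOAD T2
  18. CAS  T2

C

Tracing schedule C:
step 1: T0 LOAD ⇒ load; ctr=2 reg=2
step 2: T1 LOAD ⇒ load; ctr=2 reg=2
step 3: T1 CAS ⇒ ok; ctr=3 reg=2
step 4: T2 LOAD ⇒ load; ctr=3 reg=3
step 5: T0 CAS ⇒ retry; ctr=3 reg=2
step 6: T0 LOAD ⇒ load; ctr=3 reg=3
step 7: T1 LOAD ⇒ load; ctr=3 reg=3
step 8: T1 CAS ⇒ ok; ctr=4 reg=3
step 9: T1 LOAD ⇒ load; ctr=4 reg=4
step 10: T0 CAS ⇒ retry; ctr=4 reg=3
step 11: T0 LOAD ⇒ load; ctr=4 reg=4
step 12: T0 CAS ⇒ ok; ctr=5 reg=4
step 13: T1 CAS ⇒ retry; ctr=5 reg=4
step 14: T1 LOAD ⇒ load; ctr=5 reg=5
step 15: T2 CAS ⇒ retry; ctr=5 reg=3
step 16: T1 CAS ⇒ ok; ctr=6 reg=5
step 17: T2 LOAD ⇒ load; ctr=6 reg=6
step 18: T2 CAS ⇒ ok; ctr=7 reg=6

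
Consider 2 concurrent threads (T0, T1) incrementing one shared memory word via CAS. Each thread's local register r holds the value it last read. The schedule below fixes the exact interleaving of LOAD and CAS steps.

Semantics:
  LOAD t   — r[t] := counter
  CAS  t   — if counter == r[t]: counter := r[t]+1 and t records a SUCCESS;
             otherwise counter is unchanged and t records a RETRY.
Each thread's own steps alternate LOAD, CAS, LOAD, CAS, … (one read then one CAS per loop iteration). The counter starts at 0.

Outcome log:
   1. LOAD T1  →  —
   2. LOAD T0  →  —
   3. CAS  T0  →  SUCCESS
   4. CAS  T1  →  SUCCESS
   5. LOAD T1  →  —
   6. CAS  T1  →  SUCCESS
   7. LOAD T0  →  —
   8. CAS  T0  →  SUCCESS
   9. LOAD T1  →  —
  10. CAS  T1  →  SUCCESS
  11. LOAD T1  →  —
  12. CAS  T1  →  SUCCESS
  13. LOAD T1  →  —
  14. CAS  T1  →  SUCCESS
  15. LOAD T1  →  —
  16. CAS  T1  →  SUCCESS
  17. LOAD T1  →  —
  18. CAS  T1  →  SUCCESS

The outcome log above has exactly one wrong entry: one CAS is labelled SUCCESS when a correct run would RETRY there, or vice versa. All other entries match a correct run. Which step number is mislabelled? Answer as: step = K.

Correct run:
#1 T1 reads 0
#2 T0 reads 0
#3 T0 CAS(0→1) writes; counter now 1
#4 T1 CAS(0→1) fails; counter now 1
#5 T1 reads 1
#6 T1 CAS(1→2) writes; counter now 2
#7 T0 reads 2
#8 T0 CAS(2→3) writes; counter now 3
#9 T1 reads 3
#10 T1 CAS(3→4) writes; counter now 4
#11 T1 reads 4
#12 T1 CAS(4→5) writes; counter now 5
#13 T1 reads 5
#14 T1 CAS(5→6) writes; counter now 6
#15 T1 reads 6
#16 T1 CAS(6→7) writes; counter now 7
#17 T1 reads 7
#18 T1 CAS(7→8) writes; counter now 8
Mismatch at 4.

step = 4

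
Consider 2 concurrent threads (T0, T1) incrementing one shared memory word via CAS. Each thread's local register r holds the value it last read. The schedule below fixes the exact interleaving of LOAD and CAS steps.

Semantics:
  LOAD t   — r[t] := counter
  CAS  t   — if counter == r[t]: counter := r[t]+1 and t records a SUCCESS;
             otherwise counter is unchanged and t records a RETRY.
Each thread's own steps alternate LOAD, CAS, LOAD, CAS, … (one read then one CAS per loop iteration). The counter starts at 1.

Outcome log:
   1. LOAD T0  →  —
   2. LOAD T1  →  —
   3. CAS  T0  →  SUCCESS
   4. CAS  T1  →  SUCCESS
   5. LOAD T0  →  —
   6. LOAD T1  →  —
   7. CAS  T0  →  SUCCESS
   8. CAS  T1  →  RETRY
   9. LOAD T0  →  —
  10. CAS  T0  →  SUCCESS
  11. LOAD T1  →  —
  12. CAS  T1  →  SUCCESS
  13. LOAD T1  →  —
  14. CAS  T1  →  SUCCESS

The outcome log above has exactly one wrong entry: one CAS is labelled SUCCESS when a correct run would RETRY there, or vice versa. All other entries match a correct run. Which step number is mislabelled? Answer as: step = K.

Reference trace:
1. LOAD T0 → mem=1 r[T0]=1 [LOAD]
2. LOAD T1 → mem=1 r[T1]=1 [LOAD]
3. CAS T0 → mem=2 r[T0]=1 [OK]
4. CAS T1 → mem=2 r[T1]=1 [RETRY]
5. LOAD T0 → mem=2 r[T0]=2 [LOAD]
6. LOAD T1 → mem=2 r[T1]=2 [LOAD]
7. CAS T0 → mem=3 r[T0]=2 [OK]
8. CAS T1 → mem=3 r[T1]=2 [RETRY]
9. LOAD T0 → mem=3 r[T0]=3 [LOAD]
10. CAS T0 → mem=4 r[T0]=3 [OK]
11. LOAD T1 → mem=4 r[T1]=4 [LOAD]
12. CAS T1 → mem=5 r[T1]=4 [OK]
13. LOAD T1 → mem=5 r[T1]=5 [LOAD]
14. CAS T1 → mem=6 r[T1]=5 [OK]
Flip is step 4.

step = 4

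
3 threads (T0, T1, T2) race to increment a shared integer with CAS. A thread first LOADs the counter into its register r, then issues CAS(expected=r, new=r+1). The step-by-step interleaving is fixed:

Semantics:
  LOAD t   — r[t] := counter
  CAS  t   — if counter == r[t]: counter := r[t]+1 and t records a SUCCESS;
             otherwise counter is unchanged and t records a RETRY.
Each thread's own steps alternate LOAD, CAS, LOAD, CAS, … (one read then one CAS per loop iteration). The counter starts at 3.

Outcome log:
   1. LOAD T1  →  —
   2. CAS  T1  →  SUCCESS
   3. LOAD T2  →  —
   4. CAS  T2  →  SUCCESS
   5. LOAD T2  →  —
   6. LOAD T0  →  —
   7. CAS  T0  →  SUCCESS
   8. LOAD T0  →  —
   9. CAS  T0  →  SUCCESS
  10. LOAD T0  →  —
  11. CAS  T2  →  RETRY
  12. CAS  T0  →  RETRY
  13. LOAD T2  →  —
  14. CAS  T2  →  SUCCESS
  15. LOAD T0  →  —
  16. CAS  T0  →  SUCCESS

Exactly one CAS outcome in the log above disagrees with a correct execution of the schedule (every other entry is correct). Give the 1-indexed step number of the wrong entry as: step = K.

Re-executing:
T1 LOAD — after: cnt=3, r=3 — load
T1 CAS — after: cnt=4, r=3 — ok
T2 LOAD — after: cnt=4, r=4 — load
T2 CAS — after: cnt=5, r=4 — ok
T2 LOAD — after: cnt=5, r=5 — load
T0 LOAD — after: cnt=5, r=5 — load
T0 CAS — after: cnt=6, r=5 — ok
T0 LOAD — after: cnt=6, r=6 — load
T0 CAS — after: cnt=7, r=6 — ok
T0 LOAD — after: cnt=7, r=7 — load
T2 CAS — after: cnt=7, r=5 — retry
T0 CAS — after: cnt=8, r=7 — ok
T2 LOAD — after: cnt=8, r=8 — load
T2 CAS — after: cnt=9, r=8 — ok
T0 LOAD — after: cnt=9, r=9 — load
T0 CAS — after: cnt=10, r=9 — ok
Log disagrees first at step 12.

step = 12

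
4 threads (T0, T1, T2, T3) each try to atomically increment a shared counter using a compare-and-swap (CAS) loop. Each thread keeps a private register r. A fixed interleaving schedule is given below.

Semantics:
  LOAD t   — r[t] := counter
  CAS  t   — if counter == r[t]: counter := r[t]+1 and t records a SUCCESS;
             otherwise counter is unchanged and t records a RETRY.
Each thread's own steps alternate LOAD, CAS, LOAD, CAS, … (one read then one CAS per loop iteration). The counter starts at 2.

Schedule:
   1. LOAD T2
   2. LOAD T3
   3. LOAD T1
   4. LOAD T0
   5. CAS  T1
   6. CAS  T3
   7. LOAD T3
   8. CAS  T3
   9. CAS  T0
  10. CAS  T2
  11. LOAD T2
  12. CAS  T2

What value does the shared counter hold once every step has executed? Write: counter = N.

1. LOAD T2 → mem=2 r[T2]=2 [LOAD]
2. LOAD T3 → mem=2 r[T3]=2 [LOAD]
3. LOAD T1 → mem=2 r[T1]=2 [LOAD]
4. LOAD T0 → mem=2 r[T0]=2 [LOAD]
5. CAS T1 → mem=3 r[T1]=2 [OK]
6. CAS T3 → mem=3 r[T3]=2 [RETRY]
7. LOAD T3 → mem=3 r[T3]=3 [LOAD]
8. CAS T3 → mem=4 r[T3]=3 [OK]
9. CAS T0 → mem=4 r[T0]=2 [RETRY]
10. CAS T2 → mem=4 r[T2]=2 [RETRY]
11. LOAD T2 → mem=4 r[T2]=4 [LOAD]
12. CAS T2 → mem=5 r[T2]=4 [OK]

counter = 5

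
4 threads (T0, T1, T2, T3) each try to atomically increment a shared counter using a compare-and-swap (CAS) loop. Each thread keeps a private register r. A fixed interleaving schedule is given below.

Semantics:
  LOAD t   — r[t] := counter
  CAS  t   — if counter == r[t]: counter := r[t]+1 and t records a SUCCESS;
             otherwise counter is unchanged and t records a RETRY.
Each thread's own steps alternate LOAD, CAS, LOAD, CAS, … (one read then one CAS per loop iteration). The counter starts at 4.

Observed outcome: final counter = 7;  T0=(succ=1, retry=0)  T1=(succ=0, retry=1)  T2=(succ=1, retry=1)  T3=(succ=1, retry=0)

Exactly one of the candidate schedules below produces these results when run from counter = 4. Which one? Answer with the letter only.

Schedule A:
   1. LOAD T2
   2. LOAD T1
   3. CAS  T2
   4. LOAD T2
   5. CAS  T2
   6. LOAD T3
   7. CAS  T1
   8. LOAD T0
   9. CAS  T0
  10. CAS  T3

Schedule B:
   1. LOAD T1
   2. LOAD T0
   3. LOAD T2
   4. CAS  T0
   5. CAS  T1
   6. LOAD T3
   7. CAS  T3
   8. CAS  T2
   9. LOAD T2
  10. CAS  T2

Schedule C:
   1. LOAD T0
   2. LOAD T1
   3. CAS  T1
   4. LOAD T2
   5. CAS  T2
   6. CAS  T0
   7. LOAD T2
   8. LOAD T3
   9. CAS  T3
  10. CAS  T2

B

Tracing schedule B:
1. LOAD T1 → mem=4 r[T1]=4 [LOAD]
2. LOAD T0 → mem=4 r[T0]=4 [LOAD]
3. LOAD T2 → mem=4 r[T2]=4 [LOAD]
4. CAS T0 → mem=5 r[T0]=4 [OK]
5. CAS T1 → mem=5 r[T1]=4 [RETRY]
6. LOAD T3 → mem=5 r[T3]=5 [LOAD]
7. CAS T3 → mem=6 r[T3]=5 [OK]
8. CAS T2 → mem=6 r[T2]=4 [RETRY]
9. LOAD T2 → mem=6 r[T2]=6 [LOAD]
10. CAS T2 → mem=7 r[T2]=6 [OK]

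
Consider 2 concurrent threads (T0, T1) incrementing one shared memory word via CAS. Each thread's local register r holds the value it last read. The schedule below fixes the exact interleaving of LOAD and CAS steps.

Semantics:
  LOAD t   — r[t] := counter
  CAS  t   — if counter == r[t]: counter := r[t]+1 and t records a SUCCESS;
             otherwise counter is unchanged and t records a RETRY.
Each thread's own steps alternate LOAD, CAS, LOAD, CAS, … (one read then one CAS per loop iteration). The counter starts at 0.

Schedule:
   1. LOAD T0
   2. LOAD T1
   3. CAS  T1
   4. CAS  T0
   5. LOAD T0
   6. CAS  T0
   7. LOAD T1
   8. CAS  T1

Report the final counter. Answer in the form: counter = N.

   1) LOAD T0:  M=0  r_T0=0
   2) LOAD T1:  M=0  r_T1=0
   3) CAS  T1:  M=1  r_T1=0 ✓
   4) CAS  T0:  M=1  r_T0=0 ✗
   5) LOAD T0:  M=1  r_T0=1
   6) CAS  T0:  M=2  r_T0=1 ✓
   7) LOAD T1:  M=2  r_T1=2
   8) CAS  T1:  M=3  r_T1=2 ✓

counter = 3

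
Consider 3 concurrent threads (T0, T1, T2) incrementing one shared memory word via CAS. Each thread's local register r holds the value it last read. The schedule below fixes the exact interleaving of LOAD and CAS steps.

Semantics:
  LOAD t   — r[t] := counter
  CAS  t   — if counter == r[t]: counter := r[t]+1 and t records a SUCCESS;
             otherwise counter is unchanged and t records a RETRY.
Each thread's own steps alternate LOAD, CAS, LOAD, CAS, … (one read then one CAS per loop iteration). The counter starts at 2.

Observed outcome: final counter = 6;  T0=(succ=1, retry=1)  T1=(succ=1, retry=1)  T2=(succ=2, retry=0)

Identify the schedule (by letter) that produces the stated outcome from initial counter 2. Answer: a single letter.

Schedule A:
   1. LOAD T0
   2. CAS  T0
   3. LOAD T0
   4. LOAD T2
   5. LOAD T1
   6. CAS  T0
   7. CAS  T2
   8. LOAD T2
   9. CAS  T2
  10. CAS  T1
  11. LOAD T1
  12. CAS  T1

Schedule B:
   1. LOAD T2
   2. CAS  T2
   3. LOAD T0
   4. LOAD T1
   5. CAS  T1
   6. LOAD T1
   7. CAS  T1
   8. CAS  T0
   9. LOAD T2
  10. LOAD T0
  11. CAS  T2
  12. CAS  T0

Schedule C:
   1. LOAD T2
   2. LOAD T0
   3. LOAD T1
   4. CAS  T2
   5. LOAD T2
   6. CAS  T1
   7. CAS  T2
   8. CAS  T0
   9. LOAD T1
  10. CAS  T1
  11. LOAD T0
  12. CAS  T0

C

Tracing schedule C:
step 1: T2 LOAD ⇒ load; ctr=2 reg=2
step 2: T0 LOAD ⇒ load; ctr=2 reg=2
step 3: T1 LOAD ⇒ load; ctr=2 reg=2
step 4: T2 CAS ⇒ ok; ctr=3 reg=2
step 5: T2 LOAD ⇒ load; ctr=3 reg=3
step 6: T1 CAS ⇒ retry; ctr=3 reg=2
step 7: T2 CAS ⇒ ok; ctr=4 reg=3
step 8: T0 CAS ⇒ retry; ctr=4 reg=2
step 9: T1 LOAD ⇒ load; ctr=4 reg=4
step 10: T1 CAS ⇒ ok; ctr=5 reg=4
step 11: T0 LOAD ⇒ load; ctr=5 reg=5
step 12: T0 CAS ⇒ ok; ctr=6 reg=5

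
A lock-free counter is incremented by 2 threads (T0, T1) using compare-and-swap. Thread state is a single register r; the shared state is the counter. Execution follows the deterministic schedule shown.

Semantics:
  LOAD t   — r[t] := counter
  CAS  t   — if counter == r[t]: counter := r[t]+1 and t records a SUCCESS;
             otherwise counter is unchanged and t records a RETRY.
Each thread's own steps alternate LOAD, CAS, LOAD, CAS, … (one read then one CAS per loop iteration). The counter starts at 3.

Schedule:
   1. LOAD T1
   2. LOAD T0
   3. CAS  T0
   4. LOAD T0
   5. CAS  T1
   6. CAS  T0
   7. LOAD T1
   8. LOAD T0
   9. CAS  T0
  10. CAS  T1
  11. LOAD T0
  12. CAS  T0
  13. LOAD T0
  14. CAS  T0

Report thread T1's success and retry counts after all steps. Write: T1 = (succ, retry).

[1] T1.load  rd  (counter 3, T1.r 3)
[2] T0.load  rd  (counter 3, T0.r 3)
[3] T0.cas  hit  (counter 4, T0.r 3)
[4] T0.load  rd  (counter 4, T0.r 4)
[5] T1.cas  miss  (counter 4, T1.r 3)
[6] T0.cas  hit  (counter 5, T0.r 4)
[7] T1.load  rd  (counter 5, T1.r 5)
[8] T0.load  rd  (counter 5, T0.r 5)
[9] T0.cas  hit  (counter 6, T0.r 5)
[10] T1.cas  miss  (counter 6, T1.r 5)
[11] T0.load  rd  (counter 6, T0.r 6)
[12] T0.cas  hit  (counter 7, T0.r 6)
[13] T0.load  rd  (counter 7, T0.r 7)
[14] T0.cas  hit  (counter 8, T0.r 7)

T1 = (0, 2)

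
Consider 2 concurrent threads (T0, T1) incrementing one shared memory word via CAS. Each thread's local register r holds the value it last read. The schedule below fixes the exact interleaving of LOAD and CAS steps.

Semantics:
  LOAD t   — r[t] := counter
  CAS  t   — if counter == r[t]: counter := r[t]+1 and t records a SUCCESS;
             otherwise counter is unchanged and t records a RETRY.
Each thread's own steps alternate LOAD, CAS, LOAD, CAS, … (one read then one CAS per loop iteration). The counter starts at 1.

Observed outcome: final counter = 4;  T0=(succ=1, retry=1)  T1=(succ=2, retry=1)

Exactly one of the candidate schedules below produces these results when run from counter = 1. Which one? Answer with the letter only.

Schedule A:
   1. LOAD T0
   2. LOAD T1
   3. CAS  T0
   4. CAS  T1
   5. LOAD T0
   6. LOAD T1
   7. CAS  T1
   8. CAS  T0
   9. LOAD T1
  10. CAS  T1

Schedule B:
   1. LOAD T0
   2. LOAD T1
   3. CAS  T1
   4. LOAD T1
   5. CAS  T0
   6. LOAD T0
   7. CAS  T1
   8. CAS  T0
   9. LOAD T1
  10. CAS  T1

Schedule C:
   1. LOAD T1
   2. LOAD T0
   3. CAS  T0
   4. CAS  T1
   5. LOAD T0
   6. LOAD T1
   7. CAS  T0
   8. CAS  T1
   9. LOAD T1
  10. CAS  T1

A

Tracing schedule A:
T0 LOAD — after: cnt=1, r=1 — load
T1 LOAD — after: cnt=1, r=1 — load
T0 CAS — after: cnt=2, r=1 — ok
T1 CAS — after: cnt=2, r=1 — retry
T0 LOAD — after: cnt=2, r=2 — load
T1 LOAD — after: cnt=2, r=2 — load
T1 CAS — after: cnt=3, r=2 — ok
T0 CAS — after: cnt=3, r=2 — retry
T1 LOAD — after: cnt=3, r=3 — load
T1 CAS — after: cnt=4, r=3 — ok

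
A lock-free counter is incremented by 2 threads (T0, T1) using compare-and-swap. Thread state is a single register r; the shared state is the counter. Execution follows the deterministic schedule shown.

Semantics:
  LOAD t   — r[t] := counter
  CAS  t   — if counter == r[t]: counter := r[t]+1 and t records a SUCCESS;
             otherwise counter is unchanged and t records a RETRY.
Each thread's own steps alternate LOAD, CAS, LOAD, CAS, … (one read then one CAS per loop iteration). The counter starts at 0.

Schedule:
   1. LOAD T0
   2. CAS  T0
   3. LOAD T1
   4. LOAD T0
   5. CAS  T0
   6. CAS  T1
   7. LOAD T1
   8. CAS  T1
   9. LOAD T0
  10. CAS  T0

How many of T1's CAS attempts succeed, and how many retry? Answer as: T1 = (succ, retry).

#1 T0 reads 0
#2 T0 CAS(0→1) writes; counter now 1
#3 T1 reads 1
#4 T0 reads 1
#5 T0 CAS(1→2) writes; counter now 2
#6 T1 CAS(1→2) fails; counter now 2
#7 T1 reads 2
#8 T1 CAS(2→3) writes; counter now 3
#9 T0 reads 3
#10 T0 CAS(3→4) writes; counter now 4

T1 = (1, 1)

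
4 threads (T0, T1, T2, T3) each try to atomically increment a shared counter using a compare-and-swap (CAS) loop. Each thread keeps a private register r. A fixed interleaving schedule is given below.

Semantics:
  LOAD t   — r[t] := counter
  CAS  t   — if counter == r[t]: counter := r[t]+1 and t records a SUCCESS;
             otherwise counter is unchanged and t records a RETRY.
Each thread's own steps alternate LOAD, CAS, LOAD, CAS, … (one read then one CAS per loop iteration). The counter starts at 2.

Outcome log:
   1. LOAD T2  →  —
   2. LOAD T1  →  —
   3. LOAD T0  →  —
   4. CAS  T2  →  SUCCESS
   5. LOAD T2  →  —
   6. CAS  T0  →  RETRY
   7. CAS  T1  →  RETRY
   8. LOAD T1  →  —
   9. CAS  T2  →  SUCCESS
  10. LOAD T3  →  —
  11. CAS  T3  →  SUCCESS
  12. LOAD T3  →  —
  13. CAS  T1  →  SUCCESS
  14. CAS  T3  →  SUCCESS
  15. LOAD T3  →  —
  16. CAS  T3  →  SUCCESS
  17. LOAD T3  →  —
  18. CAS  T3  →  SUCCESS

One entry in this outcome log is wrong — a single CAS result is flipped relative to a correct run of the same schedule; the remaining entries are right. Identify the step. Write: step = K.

step = 13

Correct run:
step 1: T2 LOAD ⇒ load; ctr=2 reg=2
step 2: T1 LOAD ⇒ load; ctr=2 reg=2
step 3: T0 LOAD ⇒ load; ctr=2 reg=2
step 4: T2 CAS ⇒ ok; ctr=3 reg=2
step 5: T2 LOAD ⇒ load; ctr=3 reg=3
step 6: T0 CAS ⇒ retry; ctr=3 reg=2
step 7: T1 CAS ⇒ retry; ctr=3 reg=2
step 8: T1 LOAD ⇒ load; ctr=3 reg=3
step 9: T2 CAS ⇒ ok; ctr=4 reg=3
step 10: T3 LOAD ⇒ load; ctr=4 reg=4
step 11: T3 CAS ⇒ ok; ctr=5 reg=4
step 12: T3 LOAD ⇒ load; ctr=5 reg=5
step 13: T1 CAS ⇒ retry; ctr=5 reg=3
step 14: T3 CAS ⇒ ok; ctr=6 reg=5
step 15: T3 LOAD ⇒ load; ctr=6 reg=6
step 16: T3 CAS ⇒ ok; ctr=7 reg=6
step 17: T3 LOAD ⇒ load; ctr=7 reg=7
step 18: T3 CAS ⇒ ok; ctr=8 reg=7
Mismatch at 13.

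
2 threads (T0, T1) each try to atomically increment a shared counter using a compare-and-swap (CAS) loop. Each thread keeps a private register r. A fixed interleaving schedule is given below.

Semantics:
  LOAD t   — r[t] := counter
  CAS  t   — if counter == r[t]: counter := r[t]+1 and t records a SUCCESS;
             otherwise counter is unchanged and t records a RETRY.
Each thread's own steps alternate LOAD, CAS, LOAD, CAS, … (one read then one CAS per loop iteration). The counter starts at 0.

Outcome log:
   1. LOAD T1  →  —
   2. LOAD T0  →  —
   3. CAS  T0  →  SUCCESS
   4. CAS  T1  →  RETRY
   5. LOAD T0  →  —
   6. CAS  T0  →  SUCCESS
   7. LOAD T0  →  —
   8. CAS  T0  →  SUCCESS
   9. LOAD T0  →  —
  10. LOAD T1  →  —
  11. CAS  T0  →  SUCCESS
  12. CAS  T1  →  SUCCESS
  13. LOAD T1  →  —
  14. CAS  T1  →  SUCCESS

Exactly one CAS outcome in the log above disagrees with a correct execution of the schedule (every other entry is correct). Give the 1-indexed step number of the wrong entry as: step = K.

Re-executing:
   1) LOAD T1:  M=0  r_T1=0
   2) LOAD T0:  M=0  r_T0=0
   3) CAS  T0:  M=1  r_T0=0 ✓
   4) CAS  T1:  M=1  r_T1=0 ✗
   5) LOAD T0:  M=1  r_T0=1
   6) CAS  T0:  M=2  r_T0=1 ✓
   7) LOAD T0:  M=2  r_T0=2
   8) CAS  T0:  M=3  r_T0=2 ✓
   9) LOAD T0:  M=3  r_T0=3
  10) LOAD T1:  M=3  r_T1=3
  11) CAS  T0:  M=4  r_T0=3 ✓
  12) CAS  T1:  M=4  r_T1=3 ✗
  13) LOAD T1:  M=4  r_T1=4
  14) CAS  T1:  M=5  r_T1=4 ✓
Log disagrees first at step 12.

step = 12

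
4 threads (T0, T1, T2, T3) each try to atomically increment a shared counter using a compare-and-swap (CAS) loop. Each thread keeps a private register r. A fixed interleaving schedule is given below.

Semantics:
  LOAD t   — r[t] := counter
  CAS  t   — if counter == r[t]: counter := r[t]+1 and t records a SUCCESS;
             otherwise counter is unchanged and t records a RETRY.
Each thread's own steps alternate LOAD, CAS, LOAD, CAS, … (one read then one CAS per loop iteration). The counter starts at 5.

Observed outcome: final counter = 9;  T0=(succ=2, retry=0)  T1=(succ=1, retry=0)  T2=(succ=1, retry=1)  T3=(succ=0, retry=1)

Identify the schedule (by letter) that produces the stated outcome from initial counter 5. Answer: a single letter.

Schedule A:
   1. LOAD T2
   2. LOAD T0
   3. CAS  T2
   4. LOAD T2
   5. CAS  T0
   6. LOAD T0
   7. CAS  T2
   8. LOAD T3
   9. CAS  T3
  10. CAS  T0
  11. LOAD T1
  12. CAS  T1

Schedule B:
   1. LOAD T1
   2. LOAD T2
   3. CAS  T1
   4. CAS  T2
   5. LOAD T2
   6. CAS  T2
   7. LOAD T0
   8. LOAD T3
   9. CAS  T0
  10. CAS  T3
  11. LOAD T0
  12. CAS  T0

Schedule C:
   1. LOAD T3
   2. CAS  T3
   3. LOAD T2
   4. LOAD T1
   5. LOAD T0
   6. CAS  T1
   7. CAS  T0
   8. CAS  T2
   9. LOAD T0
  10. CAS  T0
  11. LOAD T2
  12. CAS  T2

Tracing schedule B:
1. LOAD T1 → mem=5 r[T1]=5 [LOAD]
2. LOAD T2 → mem=5 r[T2]=5 [LOAD]
3. CAS T1 → mem=6 r[T1]=5 [OK]
4. CAS T2 → mem=6 r[T2]=5 [RETRY]
5. LOAD T2 → mem=6 r[T2]=6 [LOAD]
6. CAS T2 → mem=7 r[T2]=6 [OK]
7. LOAD T0 → mem=7 r[T0]=7 [LOAD]
8. LOAD T3 → mem=7 r[T3]=7 [LOAD]
9. CAS T0 → mem=8 r[T0]=7 [OK]
10. CAS T3 → mem=8 r[T3]=7 [RETRY]
11. LOAD T0 → mem=8 r[T0]=8 [LOAD]
12. CAS T0 → mem=9 r[T0]=8 [OK]

B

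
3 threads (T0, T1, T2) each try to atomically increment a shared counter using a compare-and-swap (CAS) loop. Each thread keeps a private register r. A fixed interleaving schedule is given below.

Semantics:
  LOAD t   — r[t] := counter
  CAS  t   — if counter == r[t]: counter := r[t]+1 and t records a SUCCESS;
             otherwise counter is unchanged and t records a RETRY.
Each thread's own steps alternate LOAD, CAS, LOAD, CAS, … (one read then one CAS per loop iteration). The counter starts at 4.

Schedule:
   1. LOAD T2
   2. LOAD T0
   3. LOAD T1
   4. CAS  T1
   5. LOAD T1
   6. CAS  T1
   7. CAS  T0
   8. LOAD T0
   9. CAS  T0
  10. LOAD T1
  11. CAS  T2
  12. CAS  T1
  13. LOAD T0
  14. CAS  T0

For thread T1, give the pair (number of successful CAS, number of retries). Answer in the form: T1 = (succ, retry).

step 1: T2 LOAD ⇒ load; ctr=4 reg=4
step 2: T0 LOAD ⇒ load; ctr=4 reg=4
step 3: T1 LOAD ⇒ load; ctr=4 reg=4
step 4: T1 CAS ⇒ ok; ctr=5 reg=4
step 5: T1 LOAD ⇒ load; ctr=5 reg=5
step 6: T1 CAS ⇒ ok; ctr=6 reg=5
step 7: T0 CAS ⇒ retry; ctr=6 reg=4
step 8: T0 LOAD ⇒ load; ctr=6 reg=6
step 9: T0 CAS ⇒ ok; ctr=7 reg=6
step 10: T1 LOAD ⇒ load; ctr=7 reg=7
step 11: T2 CAS ⇒ retry; ctr=7 reg=4
step 12: T1 CAS ⇒ ok; ctr=8 reg=7
step 13: T0 LOAD ⇒ load; ctr=8 reg=8
step 14: T0 CAS ⇒ ok; ctr=9 reg=8

T1 = (3, 0)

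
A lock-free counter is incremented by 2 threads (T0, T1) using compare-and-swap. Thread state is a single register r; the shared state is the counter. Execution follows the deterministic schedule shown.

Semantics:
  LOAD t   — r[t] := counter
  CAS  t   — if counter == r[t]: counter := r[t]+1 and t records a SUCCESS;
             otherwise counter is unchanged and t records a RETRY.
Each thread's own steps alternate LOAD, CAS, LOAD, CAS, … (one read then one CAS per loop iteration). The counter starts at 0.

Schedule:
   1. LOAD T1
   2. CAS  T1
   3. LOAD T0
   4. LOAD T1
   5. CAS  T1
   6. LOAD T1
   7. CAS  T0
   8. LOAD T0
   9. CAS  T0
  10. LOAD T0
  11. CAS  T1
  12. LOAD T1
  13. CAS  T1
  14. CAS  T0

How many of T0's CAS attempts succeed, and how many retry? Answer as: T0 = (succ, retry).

T0 = (1, 2)

[1] T1.load  rd  (counter 0, T1.r 0)
[2] T1.cas  hit  (counter 1, T1.r 0)
[3] T0.load  rd  (counter 1, T0.r 1)
[4] T1.load  rd  (counter 1, T1.r 1)
[5] T1.cas  hit  (counter 2, T1.r 1)
[6] T1.load  rd  (counter 2, T1.r 2)
[7] T0.cas  miss  (counter 2, T0.r 1)
[8] T0.load  rd  (counter 2, T0.r 2)
[9] T0.cas  hit  (counter 3, T0.r 2)
[10] T0.load  rd  (counter 3, T0.r 3)
[11] T1.cas  miss  (counter 3, T1.r 2)
[12] T1.load  rd  (counter 3, T1.r 3)
[13] T1.cas  hit  (counter 4, T1.r 3)
[14] T0.cas  miss  (counter 4, T0.r 3)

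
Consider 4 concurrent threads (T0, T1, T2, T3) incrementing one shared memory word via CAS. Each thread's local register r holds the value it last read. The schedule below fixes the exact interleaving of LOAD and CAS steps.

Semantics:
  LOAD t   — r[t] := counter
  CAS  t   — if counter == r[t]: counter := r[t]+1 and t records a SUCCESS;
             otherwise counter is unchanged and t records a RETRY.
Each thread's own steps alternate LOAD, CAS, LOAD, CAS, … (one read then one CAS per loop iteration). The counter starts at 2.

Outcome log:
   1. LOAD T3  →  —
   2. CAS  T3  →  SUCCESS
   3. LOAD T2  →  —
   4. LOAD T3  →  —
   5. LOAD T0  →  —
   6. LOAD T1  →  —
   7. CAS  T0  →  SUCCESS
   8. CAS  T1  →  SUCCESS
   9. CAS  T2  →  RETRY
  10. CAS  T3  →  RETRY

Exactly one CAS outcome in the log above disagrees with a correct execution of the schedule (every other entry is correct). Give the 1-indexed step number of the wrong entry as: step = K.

Correct run:
   1) LOAD T3:  M=2  r_T3=2
   2) CAS  T3:  M=3  r_T3=2 ✓
   3) LOAD T2:  M=3  r_T2=3
   4) LOAD T3:  M=3  r_T3=3
   5) LOAD T0:  M=3  r_T0=3
   6) LOAD T1:  M=3  r_T1=3
   7) CAS  T0:  M=4  r_T0=3 ✓
   8) CAS  T1:  M=4  r_T1=3 ✗
   9) CAS  T2:  M=4  r_T2=3 ✗
  10) CAS  T3:  M=4  r_T3=3 ✗
Mismatch at 8.

step = 8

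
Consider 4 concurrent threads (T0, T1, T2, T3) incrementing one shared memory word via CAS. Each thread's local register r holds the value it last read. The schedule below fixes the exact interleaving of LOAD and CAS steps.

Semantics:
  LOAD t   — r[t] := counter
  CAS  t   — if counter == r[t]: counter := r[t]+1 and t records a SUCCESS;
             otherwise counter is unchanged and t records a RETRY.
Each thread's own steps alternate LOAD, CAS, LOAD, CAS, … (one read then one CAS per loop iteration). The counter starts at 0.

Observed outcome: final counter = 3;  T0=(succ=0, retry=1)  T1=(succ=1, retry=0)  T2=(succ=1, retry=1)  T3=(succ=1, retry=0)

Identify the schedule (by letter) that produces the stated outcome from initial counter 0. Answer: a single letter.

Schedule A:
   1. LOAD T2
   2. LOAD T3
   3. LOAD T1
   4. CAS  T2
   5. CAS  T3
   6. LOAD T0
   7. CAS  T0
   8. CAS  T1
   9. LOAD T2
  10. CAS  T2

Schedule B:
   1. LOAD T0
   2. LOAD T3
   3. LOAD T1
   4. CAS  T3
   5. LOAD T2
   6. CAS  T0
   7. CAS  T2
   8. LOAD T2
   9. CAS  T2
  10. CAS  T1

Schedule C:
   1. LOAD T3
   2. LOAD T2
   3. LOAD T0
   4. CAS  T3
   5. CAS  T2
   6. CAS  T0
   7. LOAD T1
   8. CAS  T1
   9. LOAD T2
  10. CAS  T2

C

Tracing schedule C:
1. LOAD T3 → mem=0 r[T3]=0 [LOAD]
2. LOAD T2 → mem=0 r[T2]=0 [LOAD]
3. LOAD T0 → mem=0 r[T0]=0 [LOAD]
4. CAS T3 → mem=1 r[T3]=0 [OK]
5. CAS T2 → mem=1 r[T2]=0 [RETRY]
6. CAS T0 → mem=1 r[T0]=0 [RETRY]
7. LOAD T1 → mem=1 r[T1]=1 [LOAD]
8. CAS T1 → mem=2 r[T1]=1 [OK]
9. LOAD T2 → mem=2 r[T2]=2 [LOAD]
10. CAS T2 → mem=3 r[T2]=2 [OK]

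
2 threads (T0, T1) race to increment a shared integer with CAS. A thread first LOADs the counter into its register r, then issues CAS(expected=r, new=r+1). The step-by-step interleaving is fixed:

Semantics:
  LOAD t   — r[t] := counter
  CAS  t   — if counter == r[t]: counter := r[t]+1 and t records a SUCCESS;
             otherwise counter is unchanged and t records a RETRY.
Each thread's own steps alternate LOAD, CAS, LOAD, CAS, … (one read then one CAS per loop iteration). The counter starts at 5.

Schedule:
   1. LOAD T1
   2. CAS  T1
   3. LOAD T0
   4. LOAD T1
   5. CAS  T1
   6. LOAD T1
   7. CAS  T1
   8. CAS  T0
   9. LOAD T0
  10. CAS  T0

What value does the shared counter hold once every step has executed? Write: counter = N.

1. LOAD T1 → mem=5 r[T1]=5 [LOAD]
2. CAS T1 → mem=6 r[T1]=5 [OK]
3. LOAD T0 → mem=6 r[T0]=6 [LOAD]
4. LOAD T1 → mem=6 r[T1]=6 [LOAD]
5. CAS T1 → mem=7 r[T1]=6 [OK]
6. LOAD T1 → mem=7 r[T1]=7 [LOAD]
7. CAS T1 → mem=8 r[T1]=7 [OK]
8. CAS T0 → mem=8 r[T0]=6 [RETRY]
9. LOAD T0 → mem=8 r[T0]=8 [LOAD]
10. CAS T0 → mem=9 r[T0]=8 [OK]

counter = 9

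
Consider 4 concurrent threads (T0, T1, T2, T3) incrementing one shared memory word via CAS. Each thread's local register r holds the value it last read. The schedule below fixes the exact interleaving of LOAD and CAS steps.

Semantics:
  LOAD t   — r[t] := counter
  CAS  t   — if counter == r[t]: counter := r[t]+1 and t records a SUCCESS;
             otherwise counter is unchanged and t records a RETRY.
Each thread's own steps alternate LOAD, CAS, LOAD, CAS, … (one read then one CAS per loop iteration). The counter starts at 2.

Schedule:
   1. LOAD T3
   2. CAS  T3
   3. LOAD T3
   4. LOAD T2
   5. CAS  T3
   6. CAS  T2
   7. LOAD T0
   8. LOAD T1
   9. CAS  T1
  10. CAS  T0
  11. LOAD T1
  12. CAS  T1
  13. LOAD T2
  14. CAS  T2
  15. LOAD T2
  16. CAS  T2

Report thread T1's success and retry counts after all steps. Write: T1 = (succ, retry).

T1 = (2, 0)

   1) LOAD T3:  M=2  r_T3=2
   2) CAS  T3:  M=3  r_T3=2 ✓
   3) LOAD T3:  M=3  r_T3=3
   4) LOAD T2:  M=3  r_T2=3
   5) CAS  T3:  M=4  r_T3=3 ✓
   6) CAS  T2:  M=4  r_T2=3 ✗
   7) LOAD T0:  M=4  r_T0=4
   8) LOAD T1:  M=4  r_T1=4
   9) CAS  T1:  M=5  r_T1=4 ✓
  10) CAS  T0:  M=5  r_T0=4 ✗
  11) LOAD T1:  M=5  r_T1=5
  12) CAS  T1:  M=6  r_T1=5 ✓
  13) LOAD T2:  M=6  r_T2=6
  14) CAS  T2:  M=7  r_T2=6 ✓
  15) LOAD T2:  M=7  r_T2=7
  16) CAS  T2:  M=8  r_T2=7 ✓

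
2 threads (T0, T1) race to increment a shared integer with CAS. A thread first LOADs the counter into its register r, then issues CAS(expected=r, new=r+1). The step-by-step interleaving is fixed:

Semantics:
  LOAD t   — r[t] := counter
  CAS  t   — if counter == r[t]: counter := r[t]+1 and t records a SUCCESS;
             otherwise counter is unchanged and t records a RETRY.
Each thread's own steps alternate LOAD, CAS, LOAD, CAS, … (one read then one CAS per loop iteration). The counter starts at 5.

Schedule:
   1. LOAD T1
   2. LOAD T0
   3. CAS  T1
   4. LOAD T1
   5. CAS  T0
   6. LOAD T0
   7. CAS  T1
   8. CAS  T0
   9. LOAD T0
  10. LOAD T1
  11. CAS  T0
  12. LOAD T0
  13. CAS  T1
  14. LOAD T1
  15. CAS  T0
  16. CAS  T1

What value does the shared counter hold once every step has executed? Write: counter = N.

counter = 9

step 1: T1 LOAD ⇒ load; ctr=5 reg=5
step 2: T0 LOAD ⇒ load; ctr=5 reg=5
step 3: T1 CAS ⇒ ok; ctr=6 reg=5
step 4: T1 LOAD ⇒ load; ctr=6 reg=6
step 5: T0 CAS ⇒ retry; ctr=6 reg=5
step 6: T0 LOAD ⇒ load; ctr=6 reg=6
step 7: T1 CAS ⇒ ok; ctr=7 reg=6
step 8: T0 CAS ⇒ retry; ctr=7 reg=6
step 9: T0 LOAD ⇒ load; ctr=7 reg=7
step 10: T1 LOAD ⇒ load; ctr=7 reg=7
step 11: T0 CAS ⇒ ok; ctr=8 reg=7
step 12: T0 LOAD ⇒ load; ctr=8 reg=8
step 13: T1 CAS ⇒ retry; ctr=8 reg=7
step 14: T1 LOAD ⇒ load; ctr=8 reg=8
step 15: T0 CAS ⇒ ok; ctr=9 reg=8
step 16: T1 CAS ⇒ retry; ctr=9 reg=8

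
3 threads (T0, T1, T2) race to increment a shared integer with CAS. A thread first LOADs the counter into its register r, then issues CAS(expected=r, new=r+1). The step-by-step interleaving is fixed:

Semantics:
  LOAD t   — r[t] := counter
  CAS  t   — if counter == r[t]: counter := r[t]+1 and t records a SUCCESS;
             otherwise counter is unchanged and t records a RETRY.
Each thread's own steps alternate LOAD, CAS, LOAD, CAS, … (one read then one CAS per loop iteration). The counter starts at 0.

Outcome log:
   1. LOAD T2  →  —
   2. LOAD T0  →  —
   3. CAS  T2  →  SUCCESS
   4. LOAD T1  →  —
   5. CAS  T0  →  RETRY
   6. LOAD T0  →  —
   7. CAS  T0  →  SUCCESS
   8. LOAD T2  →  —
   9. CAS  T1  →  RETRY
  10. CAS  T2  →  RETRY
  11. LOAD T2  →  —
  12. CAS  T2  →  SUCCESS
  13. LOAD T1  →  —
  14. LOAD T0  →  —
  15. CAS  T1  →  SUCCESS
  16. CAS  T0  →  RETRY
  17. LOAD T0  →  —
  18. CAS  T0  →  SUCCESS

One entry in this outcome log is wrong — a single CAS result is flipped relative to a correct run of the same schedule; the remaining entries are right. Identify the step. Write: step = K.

step = 10

Reference trace:
T2 LOAD — after: cnt=0, r=0 — load
T0 LOAD — after: cnt=0, r=0 — load
T2 CAS — after: cnt=1, r=0 — ok
T1 LOAD — after: cnt=1, r=1 — load
T0 CAS — after: cnt=1, r=0 — retry
T0 LOAD — after: cnt=1, r=1 — load
T0 CAS — after: cnt=2, r=1 — ok
T2 LOAD — after: cnt=2, r=2 — load
T1 CAS — after: cnt=2, r=1 — retry
T2 CAS — after: cnt=3, r=2 — ok
T2 LOAD — after: cnt=3, r=3 — load
T2 CAS — after: cnt=4, r=3 — ok
T1 LOAD — after: cnt=4, r=4 — load
T0 LOAD — after: cnt=4, r=4 — load
T1 CAS — after: cnt=5, r=4 — ok
T0 CAS — after: cnt=5, r=4 — retry
T0 LOAD — after: cnt=5, r=5 — load
T0 CAS — after: cnt=6, r=5 — ok
Flip is step 10.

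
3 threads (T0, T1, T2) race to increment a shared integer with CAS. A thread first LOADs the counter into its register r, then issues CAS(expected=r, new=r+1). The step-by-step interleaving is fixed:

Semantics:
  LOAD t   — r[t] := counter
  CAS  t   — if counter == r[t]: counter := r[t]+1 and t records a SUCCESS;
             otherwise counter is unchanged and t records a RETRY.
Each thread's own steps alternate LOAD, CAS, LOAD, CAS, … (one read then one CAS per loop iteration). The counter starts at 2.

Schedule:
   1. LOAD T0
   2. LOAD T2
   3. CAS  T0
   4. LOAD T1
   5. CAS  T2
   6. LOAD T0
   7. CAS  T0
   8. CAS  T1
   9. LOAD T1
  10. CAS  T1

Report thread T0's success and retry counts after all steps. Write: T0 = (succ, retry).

[1] T0.load  rd  (counter 2, T0.r 2)
[2] T2.load  rd  (counter 2, T2.r 2)
[3] T0.cas  hit  (counter 3, T0.r 2)
[4] T1.load  rd  (counter 3, T1.r 3)
[5] T2.cas  miss  (counter 3, T2.r 2)
[6] T0.load  rd  (counter 3, T0.r 3)
[7] T0.cas  hit  (counter 4, T0.r 3)
[8] T1.cas  miss  (counter 4, T1.r 3)
[9] T1.load  rd  (counter 4, T1.r 4)
[10] T1.cas  hit  (counter 5, T1.r 4)

T0 = (2, 0)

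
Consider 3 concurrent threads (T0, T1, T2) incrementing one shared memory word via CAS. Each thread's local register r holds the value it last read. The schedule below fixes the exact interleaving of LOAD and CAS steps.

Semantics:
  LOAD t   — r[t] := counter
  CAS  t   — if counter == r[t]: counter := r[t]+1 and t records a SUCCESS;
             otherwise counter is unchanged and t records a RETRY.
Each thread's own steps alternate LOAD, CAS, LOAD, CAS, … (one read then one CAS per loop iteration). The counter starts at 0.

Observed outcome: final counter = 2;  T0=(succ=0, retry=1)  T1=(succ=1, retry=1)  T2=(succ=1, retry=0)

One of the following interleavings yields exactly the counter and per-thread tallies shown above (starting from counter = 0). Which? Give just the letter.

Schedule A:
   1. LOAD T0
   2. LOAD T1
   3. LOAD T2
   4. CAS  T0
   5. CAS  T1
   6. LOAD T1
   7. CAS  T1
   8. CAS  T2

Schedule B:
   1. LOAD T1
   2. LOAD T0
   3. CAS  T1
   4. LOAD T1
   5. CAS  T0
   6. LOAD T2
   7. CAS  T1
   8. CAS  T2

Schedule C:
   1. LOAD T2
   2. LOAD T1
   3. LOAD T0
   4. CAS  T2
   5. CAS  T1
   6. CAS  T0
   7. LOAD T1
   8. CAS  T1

C

Run C:
step 1: T2 LOAD ⇒ load; ctr=0 reg=0
step 2: T1 LOAD ⇒ load; ctr=0 reg=0
step 3: T0 LOAD ⇒ load; ctr=0 reg=0
step 4: T2 CAS ⇒ ok; ctr=1 reg=0
step 5: T1 CAS ⇒ retry; ctr=1 reg=0
step 6: T0 CAS ⇒ retry; ctr=1 reg=0
step 7: T1 LOAD ⇒ load; ctr=1 reg=1
step 8: T1 CAS ⇒ ok; ctr=2 reg=1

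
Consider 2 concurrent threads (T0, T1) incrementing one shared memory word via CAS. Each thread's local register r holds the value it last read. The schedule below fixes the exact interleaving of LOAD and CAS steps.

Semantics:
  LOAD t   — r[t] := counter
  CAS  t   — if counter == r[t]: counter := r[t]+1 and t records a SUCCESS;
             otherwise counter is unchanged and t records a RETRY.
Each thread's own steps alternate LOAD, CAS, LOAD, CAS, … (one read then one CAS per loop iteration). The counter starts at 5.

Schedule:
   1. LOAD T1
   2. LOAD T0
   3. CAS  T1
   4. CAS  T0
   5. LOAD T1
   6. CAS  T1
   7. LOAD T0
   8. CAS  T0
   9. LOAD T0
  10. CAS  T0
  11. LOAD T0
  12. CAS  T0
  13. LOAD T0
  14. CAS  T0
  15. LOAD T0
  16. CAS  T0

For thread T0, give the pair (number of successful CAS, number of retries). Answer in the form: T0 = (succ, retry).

T0 = (5, 1)

1. LOAD T1 → mem=5 r[T1]=5 [LOAD]
2. LOAD T0 → mem=5 r[T0]=5 [LOAD]
3. CAS T1 → mem=6 r[T1]=5 [OK]
4. CAS T0 → mem=6 r[T0]=5 [RETRY]
5. LOAD T1 → mem=6 r[T1]=6 [LOAD]
6. CAS T1 → mem=7 r[T1]=6 [OK]
7. LOAD T0 → mem=7 r[T0]=7 [LOAD]
8. CAS T0 → mem=8 r[T0]=7 [OK]
9. LOAD T0 → mem=8 r[T0]=8 [LOAD]
10. CAS T0 → mem=9 r[T0]=8 [OK]
11. LOAD T0 → mem=9 r[T0]=9 [LOAD]
12. CAS T0 → mem=10 r[T0]=9 [OK]
13. LOAD T0 → mem=10 r[T0]=10 [LOAD]
14. CAS T0 → mem=11 r[T0]=10 [OK]
15. LOAD T0 → mem=11 r[T0]=11 [LOAD]
16. CAS T0 → mem=12 r[T0]=11 [OK]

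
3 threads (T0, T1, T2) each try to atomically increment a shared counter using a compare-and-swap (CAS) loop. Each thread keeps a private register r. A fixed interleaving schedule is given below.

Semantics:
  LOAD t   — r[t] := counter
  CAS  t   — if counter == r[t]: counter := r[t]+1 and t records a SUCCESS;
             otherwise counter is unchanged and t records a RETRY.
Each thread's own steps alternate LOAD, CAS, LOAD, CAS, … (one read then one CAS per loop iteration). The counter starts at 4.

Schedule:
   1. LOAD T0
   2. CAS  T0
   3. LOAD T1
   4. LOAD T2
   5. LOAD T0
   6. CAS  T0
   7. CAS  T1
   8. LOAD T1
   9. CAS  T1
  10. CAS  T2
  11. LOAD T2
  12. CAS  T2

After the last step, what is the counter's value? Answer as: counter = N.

   1) LOAD T0:  M=4  r_T0=4
   2) CAS  T0:  M=5  r_T0=4 ✓
   3) LOAD T1:  M=5  r_T1=5
   4) LOAD T2:  M=5  r_T2=5
   5) LOAD T0:  M=5  r_T0=5
   6) CAS  T0:  M=6  r_T0=5 ✓
   7) CAS  T1:  M=6  r_T1=5 ✗
   8) LOAD T1:  M=6  r_T1=6
   9) CAS  T1:  M=7  r_T1=6 ✓
  10) CAS  T2:  M=7  r_T2=5 ✗
  11) LOAD T2:  M=7  r_T2=7
  12) CAS  T2:  M=8  r_T2=7 ✓

counter = 8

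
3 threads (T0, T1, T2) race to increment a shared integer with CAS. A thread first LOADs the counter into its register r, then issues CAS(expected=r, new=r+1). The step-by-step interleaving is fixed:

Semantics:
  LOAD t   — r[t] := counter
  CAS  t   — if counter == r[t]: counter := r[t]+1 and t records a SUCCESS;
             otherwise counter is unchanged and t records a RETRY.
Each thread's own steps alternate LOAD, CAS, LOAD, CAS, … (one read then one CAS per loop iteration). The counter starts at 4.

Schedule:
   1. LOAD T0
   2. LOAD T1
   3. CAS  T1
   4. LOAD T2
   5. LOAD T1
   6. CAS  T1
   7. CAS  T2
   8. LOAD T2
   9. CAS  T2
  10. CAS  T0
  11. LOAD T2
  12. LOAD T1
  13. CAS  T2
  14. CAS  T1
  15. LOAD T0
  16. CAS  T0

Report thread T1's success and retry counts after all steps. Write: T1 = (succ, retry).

   1) LOAD T0:  M=4  r_T0=4
   2) LOAD T1:  M=4  r_T1=4
   3) CAS  T1:  M=5  r_T1=4 ✓
   4) LOAD T2:  M=5  r_T2=5
   5) LOAD T1:  M=5  r_T1=5
   6) CAS  T1:  M=6  r_T1=5 ✓
   7) CAS  T2:  M=6  r_T2=5 ✗
   8) LOAD T2:  M=6  r_T2=6
   9) CAS  T2:  M=7  r_T2=6 ✓
  10) CAS  T0:  M=7  r_T0=4 ✗
  11) LOAD T2:  M=7  r_T2=7
  12) LOAD T1:  M=7  r_T1=7
  13) CAS  T2:  M=8  r_T2=7 ✓
  14) CAS  T1:  M=8  r_T1=7 ✗
  15) LOAD T0:  M=8  r_T0=8
  16) CAS  T0:  M=9  r_T0=8 ✓

T1 = (2, 1)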